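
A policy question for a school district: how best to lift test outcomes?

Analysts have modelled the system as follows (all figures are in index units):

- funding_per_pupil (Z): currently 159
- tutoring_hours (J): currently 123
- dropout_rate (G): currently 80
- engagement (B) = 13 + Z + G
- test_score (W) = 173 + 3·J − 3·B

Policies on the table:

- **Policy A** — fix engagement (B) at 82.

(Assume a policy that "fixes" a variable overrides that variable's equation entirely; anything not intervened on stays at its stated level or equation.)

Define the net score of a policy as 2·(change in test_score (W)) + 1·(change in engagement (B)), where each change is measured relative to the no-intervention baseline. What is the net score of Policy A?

850

Baseline:
  Z = 159
  J = 123
  G = 80
  B = 13 + 159 + 80 = 252
  W = 173 + 3·123 − 3·252 = -214
Policy A (B := 82):
  Z = 159
  J = 123
  G = 80
  B = 82
  W = 173 + 3·123 − 3·82 = 296
ΔW = 296 − (-214) = 510; ΔB = 82 − 252 = -170
Score = 2·510 + 1·(-170) = 850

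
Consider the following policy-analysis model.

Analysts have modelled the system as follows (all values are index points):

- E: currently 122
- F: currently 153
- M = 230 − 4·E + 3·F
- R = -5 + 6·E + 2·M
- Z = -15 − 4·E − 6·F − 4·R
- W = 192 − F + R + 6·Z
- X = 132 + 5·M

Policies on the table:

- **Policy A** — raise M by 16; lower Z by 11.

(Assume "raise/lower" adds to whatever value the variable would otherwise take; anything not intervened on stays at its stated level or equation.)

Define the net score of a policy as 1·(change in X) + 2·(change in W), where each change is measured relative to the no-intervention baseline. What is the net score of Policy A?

Baseline:
  E = 122
  F = 153
  M = 230 − 4·122 + 3·153 = 201
  R = -5 + 6·122 + 2·201 = 1129
  Z = -15 − 4·122 − 6·153 − 4·1129 = -5937
  W = 192 − 153 + 1129 + 6·(-5937) = -34454
  X = 132 + 5·201 = 1137
Policy A (M + 16, Z − 11):
  E = 122
  F = 153
  M = 230 − 4·122 + 3·153 (+16 from intervention) = 217
  R = -5 + 6·122 + 2·217 = 1161
  Z = -15 − 4·122 − 6·153 − 4·1161 (−11 from intervention) = -6076
  W = 192 − 153 + 1161 + 6·(-6076) = -35256
  X = 132 + 5·217 = 1217
ΔX = 1217 − 1137 = 80; ΔW = -35256 − (-34454) = -802
Score = 1·80 + 2·(-802) = -1524

-1524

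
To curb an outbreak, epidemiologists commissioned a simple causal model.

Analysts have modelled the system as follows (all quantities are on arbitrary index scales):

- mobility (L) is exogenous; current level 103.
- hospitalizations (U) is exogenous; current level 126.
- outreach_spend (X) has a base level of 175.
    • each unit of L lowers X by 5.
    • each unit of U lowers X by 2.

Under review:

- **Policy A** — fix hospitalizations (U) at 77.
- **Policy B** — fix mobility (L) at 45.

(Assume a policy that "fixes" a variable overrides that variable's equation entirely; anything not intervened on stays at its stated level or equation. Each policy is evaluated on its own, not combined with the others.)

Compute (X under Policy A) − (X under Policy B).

-192

Policy A (U := 77):
  L = 103
  U = 77
  X = 175 − 5·103 − 2·77 = -494
Policy B (L := 45):
  L = 45
  U = 126
  X = 175 − 5·45 − 2·126 = -302
X: -494 − (-302) = -192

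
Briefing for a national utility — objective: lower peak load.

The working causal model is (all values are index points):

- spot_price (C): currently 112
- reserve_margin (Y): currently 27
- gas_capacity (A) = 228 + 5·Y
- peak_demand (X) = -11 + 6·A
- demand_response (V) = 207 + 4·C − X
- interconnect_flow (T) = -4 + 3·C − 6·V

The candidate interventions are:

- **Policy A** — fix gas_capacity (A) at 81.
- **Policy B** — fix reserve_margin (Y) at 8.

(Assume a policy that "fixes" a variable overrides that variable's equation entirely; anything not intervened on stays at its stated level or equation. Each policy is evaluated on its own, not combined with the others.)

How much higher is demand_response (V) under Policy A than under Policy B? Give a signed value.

Policy A (A := 81):
  C = 112
  Y = 27
  A = 81
  X = -11 + 6·81 = 475
  V = 207 + 4·112 − 475 = 180
Policy B (Y := 8):
  C = 112
  Y = 8
  A = 228 + 5·8 = 268
  X = -11 + 6·268 = 1597
  V = 207 + 4·112 − 1597 = -942
V: 180 − (-942) = 1122

1122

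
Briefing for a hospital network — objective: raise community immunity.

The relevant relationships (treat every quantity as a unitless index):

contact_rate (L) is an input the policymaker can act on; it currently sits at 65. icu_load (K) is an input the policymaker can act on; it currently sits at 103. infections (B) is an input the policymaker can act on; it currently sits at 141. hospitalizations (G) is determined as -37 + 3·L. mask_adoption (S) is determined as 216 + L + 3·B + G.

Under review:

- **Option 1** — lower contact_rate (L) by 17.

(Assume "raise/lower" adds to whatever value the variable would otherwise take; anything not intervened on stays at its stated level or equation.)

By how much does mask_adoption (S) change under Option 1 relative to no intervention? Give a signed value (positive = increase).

-68

Baseline:
  L = 65
  B = 141
  G = -37 + 3·65 = 158
  S = 216 + 65 + 3·141 + 158 = 862
Option 1 (L − 17):
  L = 65 − 17 = 48
  B = 141
  G = -37 + 3·48 = 107
  S = 216 + 48 + 3·141 + 107 = 794
Change in S: 794 − 862 = -68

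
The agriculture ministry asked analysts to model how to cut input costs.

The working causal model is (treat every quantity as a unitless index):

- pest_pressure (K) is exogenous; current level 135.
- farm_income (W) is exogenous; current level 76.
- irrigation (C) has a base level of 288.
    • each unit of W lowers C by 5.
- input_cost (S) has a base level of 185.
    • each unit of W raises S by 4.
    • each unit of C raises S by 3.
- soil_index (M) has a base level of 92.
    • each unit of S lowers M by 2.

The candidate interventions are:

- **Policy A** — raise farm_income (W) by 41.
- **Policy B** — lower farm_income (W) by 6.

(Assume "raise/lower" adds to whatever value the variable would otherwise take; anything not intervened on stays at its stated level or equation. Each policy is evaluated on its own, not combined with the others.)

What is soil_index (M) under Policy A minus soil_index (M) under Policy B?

Policy A (W + 41):
  W = 76 + 41 = 117
  C = 288 − 5·117 = -297
  S = 185 + 4·117 + 3·(-297) = -238
  M = 92 − 2·(-238) = 568
Policy B (W − 6):
  W = 76 − 6 = 70
  C = 288 − 5·70 = -62
  S = 185 + 4·70 + 3·(-62) = 279
  M = 92 − 2·279 = -466
M: 568 − (-466) = 1034

1034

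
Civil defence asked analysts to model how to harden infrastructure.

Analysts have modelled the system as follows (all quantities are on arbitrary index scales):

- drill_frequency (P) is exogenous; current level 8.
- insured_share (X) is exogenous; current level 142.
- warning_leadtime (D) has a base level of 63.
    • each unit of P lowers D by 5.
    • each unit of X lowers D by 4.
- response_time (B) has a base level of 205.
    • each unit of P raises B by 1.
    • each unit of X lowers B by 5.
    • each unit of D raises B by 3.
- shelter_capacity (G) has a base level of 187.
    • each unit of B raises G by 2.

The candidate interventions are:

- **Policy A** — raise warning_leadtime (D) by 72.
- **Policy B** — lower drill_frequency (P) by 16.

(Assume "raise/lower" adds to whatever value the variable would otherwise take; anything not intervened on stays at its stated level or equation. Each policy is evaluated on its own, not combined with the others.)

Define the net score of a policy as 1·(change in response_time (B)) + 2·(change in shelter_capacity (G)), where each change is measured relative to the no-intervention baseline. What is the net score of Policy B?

Baseline:
  P = 8
  X = 142
  D = 63 − 5·8 − 4·142 = -545
  B = 205 + 8 − 5·142 + 3·(-545) = -2132
  G = 187 + 2·(-2132) = -4077
Policy B (P − 16):
  P = 8 − 16 = -8
  X = 142
  D = 63 − 5·(-8) − 4·142 = -465
  B = 205 + (-8) − 5·142 + 3·(-465) = -1908
  G = 187 + 2·(-1908) = -3629
ΔB = -1908 − (-2132) = 224; ΔG = -3629 − (-4077) = 448
Score = 1·224 + 2·448 = 1120

1120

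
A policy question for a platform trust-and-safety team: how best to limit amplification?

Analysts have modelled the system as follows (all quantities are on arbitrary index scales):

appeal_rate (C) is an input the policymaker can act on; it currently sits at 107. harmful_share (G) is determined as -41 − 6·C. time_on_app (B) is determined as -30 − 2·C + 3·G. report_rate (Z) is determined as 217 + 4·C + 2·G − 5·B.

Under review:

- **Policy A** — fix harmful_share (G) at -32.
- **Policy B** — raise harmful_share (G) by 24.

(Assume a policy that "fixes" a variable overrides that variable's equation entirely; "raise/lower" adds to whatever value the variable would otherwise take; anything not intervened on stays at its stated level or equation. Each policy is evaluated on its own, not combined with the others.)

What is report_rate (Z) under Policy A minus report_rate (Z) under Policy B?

-8151

Policy A (G := -32):
  C = 107
  G = -32
  B = -30 − 2·107 + 3·(-32) = -340
  Z = 217 + 4·107 + 2·(-32) − 5·(-340) = 2281
Policy B (G + 24):
  C = 107
  G = -41 − 6·107 (+24 from intervention) = -659
  B = -30 − 2·107 + 3·(-659) = -2221
  Z = 217 + 4·107 + 2·(-659) − 5·(-2221) = 10432
Z: 2281 − 10432 = -8151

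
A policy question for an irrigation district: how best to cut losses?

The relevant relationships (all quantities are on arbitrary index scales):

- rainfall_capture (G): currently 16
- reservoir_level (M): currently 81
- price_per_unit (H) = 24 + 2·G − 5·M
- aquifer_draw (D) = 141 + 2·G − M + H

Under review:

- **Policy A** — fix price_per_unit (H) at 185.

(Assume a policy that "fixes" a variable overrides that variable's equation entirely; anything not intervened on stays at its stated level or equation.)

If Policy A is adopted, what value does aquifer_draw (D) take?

277

Policy A (H := 185):
  G = 16
  M = 81
  H = 185
  D = 141 + 2·16 − 81 + 185 = 277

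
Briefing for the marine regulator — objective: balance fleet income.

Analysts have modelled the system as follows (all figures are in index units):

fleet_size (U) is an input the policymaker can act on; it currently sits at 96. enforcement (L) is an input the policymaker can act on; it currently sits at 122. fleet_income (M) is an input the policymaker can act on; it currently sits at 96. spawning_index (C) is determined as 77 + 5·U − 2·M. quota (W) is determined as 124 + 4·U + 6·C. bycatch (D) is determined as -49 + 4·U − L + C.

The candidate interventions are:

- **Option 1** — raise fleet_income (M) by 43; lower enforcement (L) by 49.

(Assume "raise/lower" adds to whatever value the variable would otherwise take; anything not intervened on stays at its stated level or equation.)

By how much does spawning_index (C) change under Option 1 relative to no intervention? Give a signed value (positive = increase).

Baseline:
  U = 96
  M = 96
  C = 77 + 5·96 − 2·96 = 365
Option 1 (M + 43, L − 49):
  U = 96
  M = 96 + 43 = 139
  C = 77 + 5·96 − 2·139 = 279
Change in C: 279 − 365 = -86

-86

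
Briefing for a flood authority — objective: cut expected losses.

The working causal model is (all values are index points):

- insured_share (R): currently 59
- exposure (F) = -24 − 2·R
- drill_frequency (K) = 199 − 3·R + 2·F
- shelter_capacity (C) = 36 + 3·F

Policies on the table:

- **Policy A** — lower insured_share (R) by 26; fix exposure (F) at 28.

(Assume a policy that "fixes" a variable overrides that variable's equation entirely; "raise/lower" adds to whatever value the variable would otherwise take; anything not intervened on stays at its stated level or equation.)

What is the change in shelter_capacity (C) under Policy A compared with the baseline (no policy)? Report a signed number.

Baseline:
  R = 59
  F = -24 − 2·59 = -142
  C = 36 + 3·(-142) = -390
Policy A (R − 26, F := 28):
  R = 59 − 26 = 33
  F = 28
  C = 36 + 3·28 = 120
Change in C: 120 − (-390) = 510

510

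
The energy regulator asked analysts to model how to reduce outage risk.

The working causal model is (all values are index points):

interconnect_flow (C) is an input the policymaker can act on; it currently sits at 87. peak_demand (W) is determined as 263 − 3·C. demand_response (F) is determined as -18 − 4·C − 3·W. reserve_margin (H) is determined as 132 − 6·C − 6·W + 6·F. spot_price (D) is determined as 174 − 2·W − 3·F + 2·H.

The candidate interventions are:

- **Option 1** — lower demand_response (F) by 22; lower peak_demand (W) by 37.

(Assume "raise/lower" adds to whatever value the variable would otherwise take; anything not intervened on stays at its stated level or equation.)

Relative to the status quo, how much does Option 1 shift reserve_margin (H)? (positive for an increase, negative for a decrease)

756

Baseline:
  C = 87
  W = 263 − 3·87 = 2
  F = -18 − 4·87 − 3·2 = -372
  H = 132 − 6·87 − 6·2 + 6·(-372) = -2634
Option 1 (F − 22, W − 37):
  C = 87
  W = 263 − 3·87 (−37 from intervention) = -35
  F = -18 − 4·87 − 3·(-35) (−22 from intervention) = -283
  H = 132 − 6·87 − 6·(-35) + 6·(-283) = -1878
Change in H: -1878 − (-2634) = 756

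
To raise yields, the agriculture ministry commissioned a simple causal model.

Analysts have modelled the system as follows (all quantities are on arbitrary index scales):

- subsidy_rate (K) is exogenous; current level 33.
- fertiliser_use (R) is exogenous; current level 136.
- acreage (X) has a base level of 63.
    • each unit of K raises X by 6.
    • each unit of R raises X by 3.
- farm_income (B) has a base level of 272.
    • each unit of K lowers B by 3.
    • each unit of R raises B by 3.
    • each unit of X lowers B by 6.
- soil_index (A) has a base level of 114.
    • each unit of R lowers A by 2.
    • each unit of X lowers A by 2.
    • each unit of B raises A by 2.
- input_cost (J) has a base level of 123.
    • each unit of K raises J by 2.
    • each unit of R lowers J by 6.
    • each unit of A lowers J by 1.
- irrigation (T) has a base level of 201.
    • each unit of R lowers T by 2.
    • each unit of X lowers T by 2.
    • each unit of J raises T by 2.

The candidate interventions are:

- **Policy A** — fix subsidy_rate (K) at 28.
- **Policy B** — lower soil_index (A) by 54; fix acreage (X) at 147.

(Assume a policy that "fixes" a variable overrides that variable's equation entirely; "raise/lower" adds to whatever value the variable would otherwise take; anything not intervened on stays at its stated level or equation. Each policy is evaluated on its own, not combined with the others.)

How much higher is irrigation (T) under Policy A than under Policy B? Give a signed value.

Policy A (K := 28):
  K = 28
  R = 136
  X = 63 + 6·28 + 3·136 = 639
  B = 272 − 3·28 + 3·136 − 6·639 = -3238
  A = 114 − 2·136 − 2·639 + 2·(-3238) = -7912
  J = 123 + 2·28 − 6·136 − (-7912) = 7275
  T = 201 − 2·136 − 2·639 + 2·7275 = 13201
Policy B (A − 54, X := 147):
  K = 33
  R = 136
  X = 147
  B = 272 − 3·33 + 3·136 − 6·147 = -301
  A = 114 − 2·136 − 2·147 + 2·(-301) (−54 from intervention) = -1108
  J = 123 + 2·33 − 6·136 − (-1108) = 481
  T = 201 − 2·136 − 2·147 + 2·481 = 597
T: 13201 − 597 = 12604

12604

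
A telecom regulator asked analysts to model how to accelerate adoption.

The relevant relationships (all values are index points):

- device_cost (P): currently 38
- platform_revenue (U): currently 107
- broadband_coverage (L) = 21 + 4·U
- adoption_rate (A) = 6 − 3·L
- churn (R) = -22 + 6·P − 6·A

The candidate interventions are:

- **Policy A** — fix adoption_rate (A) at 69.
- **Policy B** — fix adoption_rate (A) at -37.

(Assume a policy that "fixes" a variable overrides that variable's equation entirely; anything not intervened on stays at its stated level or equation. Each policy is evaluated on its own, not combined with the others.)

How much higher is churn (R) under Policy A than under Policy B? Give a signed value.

Policy A (A := 69):
  P = 38
  U = 107
  L = 21 + 4·107 = 449
  A = 69
  R = -22 + 6·38 − 6·69 = -208
Policy B (A := -37):
  P = 38
  U = 107
  L = 21 + 4·107 = 449
  A = -37
  R = -22 + 6·38 − 6·(-37) = 428
R: -208 − 428 = -636

-636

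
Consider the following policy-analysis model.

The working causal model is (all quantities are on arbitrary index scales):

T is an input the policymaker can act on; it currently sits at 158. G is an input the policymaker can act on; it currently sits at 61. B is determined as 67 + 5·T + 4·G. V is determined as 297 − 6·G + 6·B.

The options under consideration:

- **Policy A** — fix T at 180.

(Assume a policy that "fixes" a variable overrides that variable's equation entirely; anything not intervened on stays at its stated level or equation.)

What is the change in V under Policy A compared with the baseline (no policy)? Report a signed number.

Baseline:
  T = 158
  G = 61
  B = 67 + 5·158 + 4·61 = 1101
  V = 297 − 6·61 + 6·1101 = 6537
Policy A (T := 180):
  T = 180
  G = 61
  B = 67 + 5·180 + 4·61 = 1211
  V = 297 − 6·61 + 6·1211 = 7197
Change in V: 7197 − 6537 = 660

660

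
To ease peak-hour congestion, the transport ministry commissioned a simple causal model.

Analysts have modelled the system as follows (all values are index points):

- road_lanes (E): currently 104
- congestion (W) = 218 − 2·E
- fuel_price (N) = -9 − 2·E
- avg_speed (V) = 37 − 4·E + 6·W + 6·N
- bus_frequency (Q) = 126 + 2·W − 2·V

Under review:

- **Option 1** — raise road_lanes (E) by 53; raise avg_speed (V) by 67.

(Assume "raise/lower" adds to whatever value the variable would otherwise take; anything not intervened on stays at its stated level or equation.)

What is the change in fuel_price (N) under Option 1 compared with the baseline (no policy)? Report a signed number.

-106

Baseline:
  E = 104
  N = -9 − 2·104 = -217
Option 1 (E + 53, V + 67):
  E = 104 + 53 = 157
  N = -9 − 2·157 = -323
Change in N: -323 − (-217) = -106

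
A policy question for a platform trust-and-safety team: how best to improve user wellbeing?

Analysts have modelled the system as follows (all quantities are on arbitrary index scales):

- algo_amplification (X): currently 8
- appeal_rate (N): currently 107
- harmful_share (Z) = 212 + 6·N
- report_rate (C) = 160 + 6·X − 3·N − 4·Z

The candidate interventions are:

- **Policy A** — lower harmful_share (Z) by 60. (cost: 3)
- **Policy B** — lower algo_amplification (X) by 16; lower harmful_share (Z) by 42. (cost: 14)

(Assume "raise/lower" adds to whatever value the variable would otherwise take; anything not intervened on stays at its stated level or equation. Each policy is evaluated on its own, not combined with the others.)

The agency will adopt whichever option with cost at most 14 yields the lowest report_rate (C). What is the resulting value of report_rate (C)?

Policy A (Z − 60):
  X = 8
  N = 107
  Z = 212 + 6·107 (−60 from intervention) = 794
  C = 160 + 6·8 − 3·107 − 4·794 = -3289
Policy B (X − 16, Z − 42):
  X = 8 − 16 = -8
  N = 107
  Z = 212 + 6·107 (−42 from intervention) = 812
  C = 160 + 6·(-8) − 3·107 − 4·812 = -3457
Comparing — Policy A: C=-3289, Policy B: C=-3457. Lowest is -3457 (Policy B).

-3457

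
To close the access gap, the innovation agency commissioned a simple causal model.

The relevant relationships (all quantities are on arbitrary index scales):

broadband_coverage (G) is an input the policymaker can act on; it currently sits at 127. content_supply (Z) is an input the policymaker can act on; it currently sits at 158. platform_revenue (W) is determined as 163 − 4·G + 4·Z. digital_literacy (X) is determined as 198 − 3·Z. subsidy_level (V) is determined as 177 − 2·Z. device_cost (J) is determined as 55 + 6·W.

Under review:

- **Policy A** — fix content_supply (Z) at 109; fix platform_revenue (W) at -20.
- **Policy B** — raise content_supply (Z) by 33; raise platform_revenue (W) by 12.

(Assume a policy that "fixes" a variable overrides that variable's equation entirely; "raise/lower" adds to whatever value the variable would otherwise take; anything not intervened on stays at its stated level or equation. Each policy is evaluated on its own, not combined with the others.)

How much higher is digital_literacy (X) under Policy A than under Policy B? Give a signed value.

246

Policy A (Z := 109, W := -20):
  Z = 109
  X = 198 − 3·109 = -129
Policy B (Z + 33, W + 12):
  Z = 158 + 33 = 191
  X = 198 − 3·191 = -375
X: -129 − (-375) = 246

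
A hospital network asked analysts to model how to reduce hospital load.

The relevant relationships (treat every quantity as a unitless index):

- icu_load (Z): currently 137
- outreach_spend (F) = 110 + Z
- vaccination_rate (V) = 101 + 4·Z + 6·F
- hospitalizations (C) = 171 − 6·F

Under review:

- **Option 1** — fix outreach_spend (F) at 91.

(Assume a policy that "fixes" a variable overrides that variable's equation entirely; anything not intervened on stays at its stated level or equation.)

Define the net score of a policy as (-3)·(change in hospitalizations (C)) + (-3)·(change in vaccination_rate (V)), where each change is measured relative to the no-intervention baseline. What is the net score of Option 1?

0

Baseline:
  Z = 137
  F = 110 + 137 = 247
  V = 101 + 4·137 + 6·247 = 2131
  C = 171 − 6·247 = -1311
Option 1 (F := 91):
  Z = 137
  F = 91
  V = 101 + 4·137 + 6·91 = 1195
  C = 171 − 6·91 = -375
ΔC = -375 − (-1311) = 936; ΔV = 1195 − 2131 = -936
Score = (-3)·936 + (-3)·(-936) = 0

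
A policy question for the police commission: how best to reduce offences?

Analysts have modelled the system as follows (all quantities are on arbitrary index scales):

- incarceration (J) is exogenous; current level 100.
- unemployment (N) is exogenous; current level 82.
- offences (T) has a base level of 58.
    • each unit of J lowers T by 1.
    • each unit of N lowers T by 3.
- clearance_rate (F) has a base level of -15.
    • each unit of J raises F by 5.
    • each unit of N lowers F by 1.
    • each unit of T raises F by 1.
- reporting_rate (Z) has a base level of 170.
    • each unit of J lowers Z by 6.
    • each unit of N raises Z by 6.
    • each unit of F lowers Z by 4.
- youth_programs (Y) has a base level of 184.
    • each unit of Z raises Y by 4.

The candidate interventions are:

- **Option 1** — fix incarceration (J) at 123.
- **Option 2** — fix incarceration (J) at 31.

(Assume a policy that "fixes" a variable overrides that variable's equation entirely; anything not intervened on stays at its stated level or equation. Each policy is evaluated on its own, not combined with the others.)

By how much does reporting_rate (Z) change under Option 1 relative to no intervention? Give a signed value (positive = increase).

-506

Baseline:
  J = 100
  N = 82
  T = 58 − 100 − 3·82 = -288
  F = -15 + 5·100 − 82 + (-288) = 115
  Z = 170 − 6·100 + 6·82 − 4·115 = -398
Option 1 (J := 123):
  J = 123
  N = 82
  T = 58 − 123 − 3·82 = -311
  F = -15 + 5·123 − 82 + (-311) = 207
  Z = 170 − 6·123 + 6·82 − 4·207 = -904
Change in Z: -904 − (-398) = -506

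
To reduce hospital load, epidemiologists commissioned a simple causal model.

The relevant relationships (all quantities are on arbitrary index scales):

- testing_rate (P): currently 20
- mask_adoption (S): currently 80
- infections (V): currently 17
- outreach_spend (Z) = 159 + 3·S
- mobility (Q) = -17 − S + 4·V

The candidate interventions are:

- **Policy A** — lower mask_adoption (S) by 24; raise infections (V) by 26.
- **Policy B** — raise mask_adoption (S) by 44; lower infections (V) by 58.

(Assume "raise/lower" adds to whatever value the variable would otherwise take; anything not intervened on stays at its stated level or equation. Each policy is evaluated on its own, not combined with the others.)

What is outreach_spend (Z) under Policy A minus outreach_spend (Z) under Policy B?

Policy A (S − 24, V + 26):
  S = 80 − 24 = 56
  Z = 159 + 3·56 = 327
Policy B (S + 44, V − 58):
  S = 80 + 44 = 124
  Z = 159 + 3·124 = 531
Z: 327 − 531 = -204

-204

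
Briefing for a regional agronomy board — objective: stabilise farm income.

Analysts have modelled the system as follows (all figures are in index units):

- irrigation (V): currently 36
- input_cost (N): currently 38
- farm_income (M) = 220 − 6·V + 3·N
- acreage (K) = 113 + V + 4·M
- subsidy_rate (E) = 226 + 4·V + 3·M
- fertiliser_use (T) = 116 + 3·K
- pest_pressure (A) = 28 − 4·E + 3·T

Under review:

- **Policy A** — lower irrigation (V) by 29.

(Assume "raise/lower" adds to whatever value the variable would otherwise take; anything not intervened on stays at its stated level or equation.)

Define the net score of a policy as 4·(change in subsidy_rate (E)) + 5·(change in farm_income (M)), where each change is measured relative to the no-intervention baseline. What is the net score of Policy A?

2494

Baseline:
  V = 36
  N = 38
  M = 220 − 6·36 + 3·38 = 118
  E = 226 + 4·36 + 3·118 = 724
Policy A (V − 29):
  V = 36 − 29 = 7
  N = 38
  M = 220 − 6·7 + 3·38 = 292
  E = 226 + 4·7 + 3·292 = 1130
ΔE = 1130 − 724 = 406; ΔM = 292 − 118 = 174
Score = 4·406 + 5·174 = 2494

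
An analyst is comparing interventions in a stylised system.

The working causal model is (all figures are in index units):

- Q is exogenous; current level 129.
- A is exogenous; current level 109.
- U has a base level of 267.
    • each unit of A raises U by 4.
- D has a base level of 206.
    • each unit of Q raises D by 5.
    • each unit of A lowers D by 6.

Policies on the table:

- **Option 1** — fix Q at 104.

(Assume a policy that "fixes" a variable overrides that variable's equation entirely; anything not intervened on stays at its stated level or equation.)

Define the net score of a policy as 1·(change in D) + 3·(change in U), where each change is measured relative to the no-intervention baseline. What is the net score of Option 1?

-125

Baseline:
  Q = 129
  A = 109
  U = 267 + 4·109 = 703
  D = 206 + 5·129 − 6·109 = 197
Option 1 (Q := 104):
  Q = 104
  A = 109
  U = 267 + 4·109 = 703
  D = 206 + 5·104 − 6·109 = 72
ΔD = 72 − 197 = -125; ΔU = 703 − 703 = 0
Score = 1·(-125) + 3·0 = -125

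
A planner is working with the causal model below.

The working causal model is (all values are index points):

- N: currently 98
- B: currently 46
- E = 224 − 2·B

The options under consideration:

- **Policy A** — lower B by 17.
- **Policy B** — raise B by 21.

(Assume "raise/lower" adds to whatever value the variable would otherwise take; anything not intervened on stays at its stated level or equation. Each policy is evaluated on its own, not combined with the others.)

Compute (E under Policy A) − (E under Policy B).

76

Policy A (B − 17):
  B = 46 − 17 = 29
  E = 224 − 2·29 = 166
Policy B (B + 21):
  B = 46 + 21 = 67
  E = 224 − 2·67 = 90
E: 166 − 90 = 76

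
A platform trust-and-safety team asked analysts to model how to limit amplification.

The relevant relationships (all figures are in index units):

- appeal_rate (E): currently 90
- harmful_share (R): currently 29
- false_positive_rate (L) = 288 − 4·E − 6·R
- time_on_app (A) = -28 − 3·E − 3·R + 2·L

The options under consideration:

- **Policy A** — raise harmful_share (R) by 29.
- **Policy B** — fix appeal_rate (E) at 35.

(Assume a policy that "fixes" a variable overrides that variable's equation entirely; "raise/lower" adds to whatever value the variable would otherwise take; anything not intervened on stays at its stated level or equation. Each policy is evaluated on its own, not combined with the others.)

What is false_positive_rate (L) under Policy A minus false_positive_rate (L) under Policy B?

-394

Policy A (R + 29):
  E = 90
  R = 29 + 29 = 58
  L = 288 − 4·90 − 6·58 = -420
Policy B (E := 35):
  E = 35
  R = 29
  L = 288 − 4·35 − 6·29 = -26
L: -420 − (-26) = -394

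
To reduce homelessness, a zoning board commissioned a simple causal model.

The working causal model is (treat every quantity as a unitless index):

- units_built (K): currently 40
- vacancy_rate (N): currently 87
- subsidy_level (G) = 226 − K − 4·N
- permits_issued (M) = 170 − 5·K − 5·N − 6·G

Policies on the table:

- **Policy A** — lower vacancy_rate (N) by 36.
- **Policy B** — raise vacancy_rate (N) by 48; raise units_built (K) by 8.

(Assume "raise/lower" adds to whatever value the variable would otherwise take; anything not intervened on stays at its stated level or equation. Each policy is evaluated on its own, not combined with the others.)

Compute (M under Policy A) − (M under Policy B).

-1604

Policy A (N − 36):
  K = 40
  N = 87 − 36 = 51
  G = 226 − 40 − 4·51 = -18
  M = 170 − 5·40 − 5·51 − 6·(-18) = -177
Policy B (N + 48, K + 8):
  K = 40 + 8 = 48
  N = 87 + 48 = 135
  G = 226 − 48 − 4·135 = -362
  M = 170 − 5·48 − 5·135 − 6·(-362) = 1427
M: -177 − 1427 = -1604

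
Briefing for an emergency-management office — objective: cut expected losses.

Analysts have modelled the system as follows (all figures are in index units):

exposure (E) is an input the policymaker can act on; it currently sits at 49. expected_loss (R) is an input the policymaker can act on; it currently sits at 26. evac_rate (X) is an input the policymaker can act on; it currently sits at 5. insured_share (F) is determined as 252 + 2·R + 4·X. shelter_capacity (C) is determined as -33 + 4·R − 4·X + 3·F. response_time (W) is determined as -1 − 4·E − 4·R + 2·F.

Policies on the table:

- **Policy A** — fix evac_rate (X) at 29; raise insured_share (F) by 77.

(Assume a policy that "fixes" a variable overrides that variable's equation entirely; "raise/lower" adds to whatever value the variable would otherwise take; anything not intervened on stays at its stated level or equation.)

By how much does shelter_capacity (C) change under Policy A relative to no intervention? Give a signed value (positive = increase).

Baseline:
  R = 26
  X = 5
  F = 252 + 2·26 + 4·5 = 324
  C = -33 + 4·26 − 4·5 + 3·324 = 1023
Policy A (X := 29, F + 77):
  R = 26
  X = 29
  F = 252 + 2·26 + 4·29 (+77 from intervention) = 497
  C = -33 + 4·26 − 4·29 + 3·497 = 1446
Change in C: 1446 − 1023 = 423

423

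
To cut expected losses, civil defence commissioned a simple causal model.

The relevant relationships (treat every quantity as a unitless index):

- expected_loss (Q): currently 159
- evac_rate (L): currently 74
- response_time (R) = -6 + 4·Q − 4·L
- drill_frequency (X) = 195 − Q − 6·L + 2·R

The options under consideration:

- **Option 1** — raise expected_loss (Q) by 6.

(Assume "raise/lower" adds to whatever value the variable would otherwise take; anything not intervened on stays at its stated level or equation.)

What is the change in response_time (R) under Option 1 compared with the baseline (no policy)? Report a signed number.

Baseline:
  Q = 159
  L = 74
  R = -6 + 4·159 − 4·74 = 334
Option 1 (Q + 6):
  Q = 159 + 6 = 165
  L = 74
  R = -6 + 4·165 − 4·74 = 358
Change in R: 358 − 334 = 24

24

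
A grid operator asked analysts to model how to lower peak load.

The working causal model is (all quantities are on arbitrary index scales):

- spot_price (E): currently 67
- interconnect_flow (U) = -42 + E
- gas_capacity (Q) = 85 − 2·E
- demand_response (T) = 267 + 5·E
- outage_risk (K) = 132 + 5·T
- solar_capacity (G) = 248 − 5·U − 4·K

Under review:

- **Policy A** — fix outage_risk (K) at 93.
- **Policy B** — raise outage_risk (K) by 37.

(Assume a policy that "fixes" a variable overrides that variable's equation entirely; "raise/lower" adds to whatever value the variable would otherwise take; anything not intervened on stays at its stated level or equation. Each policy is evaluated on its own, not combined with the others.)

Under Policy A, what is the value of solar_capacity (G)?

-249

Policy A (K := 93):
  E = 67
  U = -42 + 67 = 25
  T = 267 + 5·67 = 602
  K = 93
  G = 248 − 5·25 − 4·93 = -249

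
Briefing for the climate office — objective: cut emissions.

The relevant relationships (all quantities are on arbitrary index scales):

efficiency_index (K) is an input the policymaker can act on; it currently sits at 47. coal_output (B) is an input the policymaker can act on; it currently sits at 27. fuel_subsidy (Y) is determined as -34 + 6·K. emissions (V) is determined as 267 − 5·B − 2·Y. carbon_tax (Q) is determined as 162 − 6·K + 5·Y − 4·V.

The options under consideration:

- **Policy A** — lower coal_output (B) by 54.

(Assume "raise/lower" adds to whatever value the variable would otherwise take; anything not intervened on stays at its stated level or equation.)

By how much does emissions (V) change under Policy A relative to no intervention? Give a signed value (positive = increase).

270

Baseline:
  K = 47
  B = 27
  Y = -34 + 6·47 = 248
  V = 267 − 5·27 − 2·248 = -364
Policy A (B − 54):
  K = 47
  B = 27 − 54 = -27
  Y = -34 + 6·47 = 248
  V = 267 − 5·(-27) − 2·248 = -94
Change in V: -94 − (-364) = 270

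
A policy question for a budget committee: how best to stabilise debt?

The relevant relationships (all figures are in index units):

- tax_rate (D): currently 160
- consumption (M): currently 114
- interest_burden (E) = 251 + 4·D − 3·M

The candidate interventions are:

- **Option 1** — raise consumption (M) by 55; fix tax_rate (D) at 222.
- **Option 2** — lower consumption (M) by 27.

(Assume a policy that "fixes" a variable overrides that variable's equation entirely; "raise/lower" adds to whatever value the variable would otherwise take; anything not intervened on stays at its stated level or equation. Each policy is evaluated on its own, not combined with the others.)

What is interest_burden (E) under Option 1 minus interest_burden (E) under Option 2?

2

Option 1 (M + 55, D := 222):
  D = 222
  M = 114 + 55 = 169
  E = 251 + 4·222 − 3·169 = 632
Option 2 (M − 27):
  D = 160
  M = 114 − 27 = 87
  E = 251 + 4·160 − 3·87 = 630
E: 632 − 630 = 2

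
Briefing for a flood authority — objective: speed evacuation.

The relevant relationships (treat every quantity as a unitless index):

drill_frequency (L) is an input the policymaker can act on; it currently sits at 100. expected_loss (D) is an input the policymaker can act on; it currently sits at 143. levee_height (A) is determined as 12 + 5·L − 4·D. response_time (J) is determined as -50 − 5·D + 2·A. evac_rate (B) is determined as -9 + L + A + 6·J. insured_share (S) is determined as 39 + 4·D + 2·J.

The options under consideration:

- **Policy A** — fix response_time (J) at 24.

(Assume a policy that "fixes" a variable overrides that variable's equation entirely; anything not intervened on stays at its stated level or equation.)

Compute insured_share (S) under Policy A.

Policy A (J := 24):
  L = 100
  D = 143
  A = 12 + 5·100 − 4·143 = -60
  J = 24
  S = 39 + 4·143 + 2·24 = 659

659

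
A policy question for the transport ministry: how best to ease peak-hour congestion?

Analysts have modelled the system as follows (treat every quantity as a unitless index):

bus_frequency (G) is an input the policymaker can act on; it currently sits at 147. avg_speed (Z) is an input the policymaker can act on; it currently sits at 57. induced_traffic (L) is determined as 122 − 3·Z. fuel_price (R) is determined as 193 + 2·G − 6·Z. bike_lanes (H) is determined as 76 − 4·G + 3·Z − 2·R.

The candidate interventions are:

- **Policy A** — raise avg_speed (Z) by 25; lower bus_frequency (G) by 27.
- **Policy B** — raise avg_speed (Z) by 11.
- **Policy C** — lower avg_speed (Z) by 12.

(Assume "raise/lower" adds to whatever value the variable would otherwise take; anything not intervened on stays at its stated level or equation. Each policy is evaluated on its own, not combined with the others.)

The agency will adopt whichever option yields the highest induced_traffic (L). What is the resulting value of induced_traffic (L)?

-13

Policy A (Z + 25, G − 27):
  Z = 57 + 25 = 82
  L = 122 − 3·82 = -124
Policy B (Z + 11):
  Z = 57 + 11 = 68
  L = 122 − 3·68 = -82
Policy C (Z − 12):
  Z = 57 − 12 = 45
  L = 122 − 3·45 = -13
Comparing — Policy A: L=-124, Policy B: L=-82, Policy C: L=-13. Highest is -13 (Policy C).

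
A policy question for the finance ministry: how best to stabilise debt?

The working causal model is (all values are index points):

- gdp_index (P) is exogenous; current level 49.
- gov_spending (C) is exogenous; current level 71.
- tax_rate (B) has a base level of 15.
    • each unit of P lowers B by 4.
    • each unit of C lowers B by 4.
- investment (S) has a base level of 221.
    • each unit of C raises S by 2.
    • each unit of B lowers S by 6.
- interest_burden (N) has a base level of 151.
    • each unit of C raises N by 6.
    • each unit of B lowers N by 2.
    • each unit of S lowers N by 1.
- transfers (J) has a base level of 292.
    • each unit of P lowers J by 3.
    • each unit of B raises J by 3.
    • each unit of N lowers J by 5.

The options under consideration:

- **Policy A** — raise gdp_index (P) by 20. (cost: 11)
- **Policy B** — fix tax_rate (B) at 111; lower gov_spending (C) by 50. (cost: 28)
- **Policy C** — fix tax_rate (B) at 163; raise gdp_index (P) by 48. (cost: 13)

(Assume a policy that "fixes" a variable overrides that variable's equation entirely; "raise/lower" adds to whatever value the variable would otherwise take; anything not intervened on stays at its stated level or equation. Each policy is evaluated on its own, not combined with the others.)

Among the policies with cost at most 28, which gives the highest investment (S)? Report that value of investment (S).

3633

Policy A (P + 20):
  P = 49 + 20 = 69
  C = 71
  B = 15 − 4·69 − 4·71 = -545
  S = 221 + 2·71 − 6·(-545) = 3633
Policy B (B := 111, C − 50):
  P = 49
  C = 71 − 50 = 21
  B = 111
  S = 221 + 2·21 − 6·111 = -403
Policy C (B := 163, P + 48):
  P = 49 + 48 = 97
  C = 71
  B = 163
  S = 221 + 2·71 − 6·163 = -615
Comparing — Policy A: S=3633, Policy B: S=-403, Policy C: S=-615. Highest is 3633 (Policy A).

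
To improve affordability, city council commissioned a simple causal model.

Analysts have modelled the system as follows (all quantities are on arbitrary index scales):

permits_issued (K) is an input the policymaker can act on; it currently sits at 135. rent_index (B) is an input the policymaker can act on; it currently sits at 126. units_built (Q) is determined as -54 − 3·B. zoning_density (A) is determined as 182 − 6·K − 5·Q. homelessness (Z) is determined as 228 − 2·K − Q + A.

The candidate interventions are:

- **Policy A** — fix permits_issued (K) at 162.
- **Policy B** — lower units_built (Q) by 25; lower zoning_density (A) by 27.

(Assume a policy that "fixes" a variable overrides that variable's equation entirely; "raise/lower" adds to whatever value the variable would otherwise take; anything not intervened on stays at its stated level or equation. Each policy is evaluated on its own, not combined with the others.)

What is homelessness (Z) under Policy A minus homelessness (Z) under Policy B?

-339

Policy A (K := 162):
  K = 162
  B = 126
  Q = -54 − 3·126 = -432
  A = 182 − 6·162 − 5·(-432) = 1370
  Z = 228 − 2·162 − (-432) + 1370 = 1706
Policy B (Q − 25, A − 27):
  K = 135
  B = 126
  Q = -54 − 3·126 (−25 from intervention) = -457
  A = 182 − 6·135 − 5·(-457) (−27 from intervention) = 1630
  Z = 228 − 2·135 − (-457) + 1630 = 2045
Z: 1706 − 2045 = -339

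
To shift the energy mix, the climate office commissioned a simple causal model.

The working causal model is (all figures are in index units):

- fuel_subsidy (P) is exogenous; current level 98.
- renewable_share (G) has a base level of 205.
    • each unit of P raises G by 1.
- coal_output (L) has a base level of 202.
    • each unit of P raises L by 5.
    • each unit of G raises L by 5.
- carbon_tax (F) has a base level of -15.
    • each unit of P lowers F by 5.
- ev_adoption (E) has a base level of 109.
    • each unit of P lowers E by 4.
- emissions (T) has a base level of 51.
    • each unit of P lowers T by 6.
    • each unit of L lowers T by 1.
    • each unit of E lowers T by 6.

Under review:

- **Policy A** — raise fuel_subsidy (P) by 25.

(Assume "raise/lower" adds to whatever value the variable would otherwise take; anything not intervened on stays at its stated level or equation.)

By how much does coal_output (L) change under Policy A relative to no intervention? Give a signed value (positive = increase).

250

Baseline:
  P = 98
  G = 205 + 98 = 303
  L = 202 + 5·98 + 5·303 = 2207
Policy A (P + 25):
  P = 98 + 25 = 123
  G = 205 + 123 = 328
  L = 202 + 5·123 + 5·328 = 2457
Change in L: 2457 − 2207 = 250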